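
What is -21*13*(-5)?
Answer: 1365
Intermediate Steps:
-21*13*(-5) = -273*(-5) = 1365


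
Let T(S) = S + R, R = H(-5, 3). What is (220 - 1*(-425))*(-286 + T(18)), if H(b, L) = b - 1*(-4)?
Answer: -173505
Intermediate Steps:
H(b, L) = 4 + b (H(b, L) = b + 4 = 4 + b)
R = -1 (R = 4 - 5 = -1)
T(S) = -1 + S (T(S) = S - 1 = -1 + S)
(220 - 1*(-425))*(-286 + T(18)) = (220 - 1*(-425))*(-286 + (-1 + 18)) = (220 + 425)*(-286 + 17) = 645*(-269) = -173505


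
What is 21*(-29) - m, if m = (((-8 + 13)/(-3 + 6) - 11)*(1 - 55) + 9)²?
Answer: -263778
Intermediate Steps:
m = 263169 (m = ((5/3 - 11)*(-54) + 9)² = (-28/3*(-54) + 9)² = (504 + 9)² = 513² = 263169)
21*(-29) - m = 21*(-29) - 1*263169 = -609 - 263169 = -263778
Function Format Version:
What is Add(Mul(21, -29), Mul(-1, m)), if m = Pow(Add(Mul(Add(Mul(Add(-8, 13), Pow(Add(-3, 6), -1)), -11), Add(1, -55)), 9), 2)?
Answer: -263778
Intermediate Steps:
m = 263169 (m = Pow(Add(Mul(Add(Mul(5, Pow(3, -1)), -11), -54), 9), 2) = Pow(Add(Mul(Add(Mul(5, Rational(1, 3)), -11), -54), 9), 2) = Pow(Add(Mul(Add(Rational(5, 3), -11), -54), 9), 2) = Pow(Add(Mul(Rational(-28, 3), -54), 9), 2) = Pow(Add(504, 9), 2) = Pow(513, 2) = 263169)
Add(Mul(21, -29), Mul(-1, m)) = Add(Mul(21, -29), Mul(-1, 263169)) = Add(-609, -263169) = -263778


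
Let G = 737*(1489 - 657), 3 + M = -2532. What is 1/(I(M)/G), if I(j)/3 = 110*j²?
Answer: 2144/7414875 ≈ 0.00028915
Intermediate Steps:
M = -2535 (M = -3 - 2532 = -2535)
I(j) = 330*j² (I(j) = 3*(110*j²) = 330*j²)
G = 613184 (G = 737*832 = 613184)
1/(I(M)/G) = 1/((330*(-2535)²)/613184) = 1/((330*6426225)*(1/613184)) = 1/(2120654250*(1/613184)) = 1/(7414875/2144) = 2144/7414875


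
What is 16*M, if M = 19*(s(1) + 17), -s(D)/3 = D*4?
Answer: 1520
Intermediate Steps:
s(D) = -12*D (s(D) = -3*D*4 = -12*D)
M = 95 (M = 19*(-12*1 + 17) = 19*(-12 + 17) = 19*5 = 95)
16*M = 16*95 = 1520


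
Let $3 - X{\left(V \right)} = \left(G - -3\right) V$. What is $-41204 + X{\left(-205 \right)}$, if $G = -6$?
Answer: $-41816$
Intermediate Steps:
$X{\left(V \right)} = 3 + 3 V$ ($X{\left(V \right)} = 3 - \left(-6 - -3\right) V = 3 - \left(-6 + \left(-1 + 4\right)\right) V = 3 - \left(-6 + 3\right) V = 3 - - 3 V = 3 + 3 V$)
$-41204 + X{\left(-205 \right)} = -41204 + \left(3 + 3 \left(-205\right)\right) = -41204 + \left(3 - 615\right) = -41204 - 612 = -41816$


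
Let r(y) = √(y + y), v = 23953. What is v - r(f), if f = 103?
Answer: 23953 - √206 ≈ 23939.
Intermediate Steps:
r(y) = √2*√y (r(y) = √(2*y) = √2*√y)
v - r(f) = 23953 - √2*√103 = 23953 - √206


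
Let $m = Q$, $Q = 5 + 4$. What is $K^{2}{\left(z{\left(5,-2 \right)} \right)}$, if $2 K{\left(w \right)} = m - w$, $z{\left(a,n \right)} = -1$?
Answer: $25$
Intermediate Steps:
$Q = 9$
$m = 9$
$K{\left(w \right)} = \frac{9}{2} - \frac{w}{2}$ ($K{\left(w \right)} = \frac{9 - w}{2} = \frac{9}{2} - \frac{w}{2}$)
$K^{2}{\left(z{\left(5,-2 \right)} \right)} = \left(\frac{9}{2} - - \frac{1}{2}\right)^{2} = \left(\frac{9}{2} + \frac{1}{2}\right)^{2} = 5^{2} = 25$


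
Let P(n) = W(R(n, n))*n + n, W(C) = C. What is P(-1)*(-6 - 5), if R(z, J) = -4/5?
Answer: 11/5 ≈ 2.2000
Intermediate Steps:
R(z, J) = -4/5 (R(z, J) = -4*1/5 = -4/5)
P(n) = n/5 (P(n) = -4*n/5 + n = n/5)
P(-1)*(-6 - 5) = ((1/5)*(-1))*(-6 - 5) = -1/5*(-11) = 11/5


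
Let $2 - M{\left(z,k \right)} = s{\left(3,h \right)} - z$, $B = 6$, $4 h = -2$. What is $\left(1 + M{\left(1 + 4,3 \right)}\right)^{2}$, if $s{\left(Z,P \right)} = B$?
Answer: $4$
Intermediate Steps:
$h = - \frac{1}{2}$ ($h = \frac{1}{4} \left(-2\right) = - \frac{1}{2} \approx -0.5$)
$s{\left(Z,P \right)} = 6$
$M{\left(z,k \right)} = -4 + z$ ($M{\left(z,k \right)} = 2 - \left(6 - z\right) = 2 + \left(-6 + z\right) = -4 + z$)
$\left(1 + M{\left(1 + 4,3 \right)}\right)^{2} = \left(1 + \left(-4 + \left(1 + 4\right)\right)\right)^{2} = \left(1 + \left(-4 + 5\right)\right)^{2} = \left(1 + 1\right)^{2} = 2^{2} = 4$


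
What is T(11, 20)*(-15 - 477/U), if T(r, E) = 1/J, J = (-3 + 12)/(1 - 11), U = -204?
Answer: 1435/102 ≈ 14.069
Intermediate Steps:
J = -9/10 (J = 9/(-10) = 9*(-⅒) = -9/10 ≈ -0.90000)
T(r, E) = -10/9 (T(r, E) = 1/(-9/10) = -10/9)
T(11, 20)*(-15 - 477/U) = -10*(-15 - 477/(-204))/9 = -10*(-15 - 477*(-1/204))/9 = -10*(-15 + 159/68)/9 = -10/9*(-861/68) = 1435/102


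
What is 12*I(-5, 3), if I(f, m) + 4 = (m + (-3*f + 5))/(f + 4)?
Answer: -324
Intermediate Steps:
I(f, m) = -4 + (5 + m - 3*f)/(4 + f) (I(f, m) = -4 + (m + (-3*f + 5))/(f + 4) = -4 + (m + (5 - 3*f))/(4 + f) = -4 + (5 + m - 3*f)/(4 + f))
12*I(-5, 3) = 12*((-11 + 3 - 7*(-5))/(4 - 5)) = 12*((-11 + 3 + 35)/(-1)) = 12*(-1*27) = 12*(-27) = -324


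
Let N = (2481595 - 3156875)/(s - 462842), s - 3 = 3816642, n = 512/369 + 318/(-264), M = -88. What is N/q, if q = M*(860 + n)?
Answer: 124589160/46838981285593 ≈ 2.6599e-6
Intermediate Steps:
n = 2971/16236 (n = 512*(1/369) + 318*(-1/264) = 512/369 - 53/44 = 2971/16236 ≈ 0.18299)
s = 3816645 (s = 3 + 3816642 = 3816645)
N = -675280/3353803 (N = (2481595 - 3156875)/(3816645 - 462842) = -675280/3353803 ≈ -0.20135)
q = -27931862/369 (q = -88*(860 + 2971/16236) = -88*13965931/16236 = -27931862/369 ≈ -75696.)
N/q = -675280/(3353803*(-27931862/369)) = -675280/3353803*(-369/27931862) = 124589160/46838981285593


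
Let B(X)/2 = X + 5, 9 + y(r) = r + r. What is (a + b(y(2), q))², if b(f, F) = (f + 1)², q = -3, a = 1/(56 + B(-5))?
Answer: 804609/3136 ≈ 256.57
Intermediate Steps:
y(r) = -9 + 2*r (y(r) = -9 + (r + r) = -9 + 2*r)
B(X) = 10 + 2*X (B(X) = 2*(X + 5) = 2*(5 + X) = 10 + 2*X)
a = 1/56 (a = 1/(56 + (10 + 2*(-5))) = 1/(56 + (10 - 10)) = 1/(56 + 0) = 1/56 ≈ 0.017857)
b(f, F) = (1 + f)²
(a + b(y(2), q))² = (1/56 + (1 + (-9 + 2*2))²)² = (1/56 + (1 + (-9 + 4))²)² = (1/56 + (1 - 5)²)² = (1/56 + (-4)²)² = (1/56 + 16)² = (897/56)² = 804609/3136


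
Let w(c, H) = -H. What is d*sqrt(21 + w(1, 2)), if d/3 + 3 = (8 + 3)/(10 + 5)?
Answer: -34*sqrt(19)/5 ≈ -29.641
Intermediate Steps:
d = -34/5 (d = -9 + 3*((8 + 3)/(10 + 5)) = -9 + 3*(11/15) = -9 + 11/5 = -34/5 ≈ -6.8000)
d*sqrt(21 + w(1, 2)) = -34*sqrt(21 - 1*2)/5 = -34*sqrt(21 - 2)/5 = -34*sqrt(19)/5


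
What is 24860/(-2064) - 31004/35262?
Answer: -39191899/3032532 ≈ -12.924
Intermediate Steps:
24860/(-2064) - 31004/35262 = 24860*(-1/2064) - 31004*1/35262 = -6215/516 - 15502/17631 = -39191899/3032532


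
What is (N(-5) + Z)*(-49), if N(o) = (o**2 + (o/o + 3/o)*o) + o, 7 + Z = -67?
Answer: 2744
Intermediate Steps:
Z = -74 (Z = -7 - 67 = -74)
N(o) = o + o**2 + o*(1 + 3/o) (N(o) = (o**2 + (1 + 3/o)*o) + o = (o**2 + o*(1 + 3/o)) + o = o + o**2 + o*(1 + 3/o))
(N(-5) + Z)*(-49) = ((3 + (-5)**2 + 2*(-5)) - 74)*(-49) = ((3 + 25 - 10) - 74)*(-49) = (18 - 74)*(-49) = -56*(-49) = 2744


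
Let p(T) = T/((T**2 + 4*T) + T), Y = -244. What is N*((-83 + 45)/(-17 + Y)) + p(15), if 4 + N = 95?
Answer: 69421/5220 ≈ 13.299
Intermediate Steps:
N = 91 (N = -4 + 95 = 91)
p(T) = T/(T**2 + 5*T)
N*((-83 + 45)/(-17 + Y)) + p(15) = 91*((-83 + 45)/(-17 - 244)) + 1/(5 + 15) = 91*(-38/(-261)) + 1/20 = 91*(-38*(-1/261)) + 1/20 = 91*(38/261) + 1/20 = 3458/261 + 1/20 = 69421/5220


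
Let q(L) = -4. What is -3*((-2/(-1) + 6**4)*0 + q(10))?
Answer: 12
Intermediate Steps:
-3*((-2/(-1) + 6**4)*0 + q(10)) = -3*((-2/(-1) + 6**4)*0 - 4) = -3*((-2*(-1) + 1296)*0 - 4) = -3*((2 + 1296)*0 - 4) = -3*(1298*0 - 4) = -3*(0 - 4) = -3*(-4) = 12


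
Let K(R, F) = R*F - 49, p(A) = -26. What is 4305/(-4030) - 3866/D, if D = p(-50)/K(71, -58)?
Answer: -499399143/806 ≈ -6.1960e+5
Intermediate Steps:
K(R, F) = -49 + F*R (K(R, F) = F*R - 49 = -49 + F*R)
D = 26/4167 (D = -26/(-49 - 58*71) = -26/(-49 - 4118) = -26/(-4167) = -26*(-1/4167) = 26/4167 ≈ 0.0062395)
4305/(-4030) - 3866/D = 4305/(-4030) - 3866/26/4167 = 4305*(-1/4030) - 3866*4167/26 = -861/806 - 8054811/13 = -499399143/806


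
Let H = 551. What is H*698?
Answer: 384598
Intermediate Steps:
H*698 = 551*698 = 384598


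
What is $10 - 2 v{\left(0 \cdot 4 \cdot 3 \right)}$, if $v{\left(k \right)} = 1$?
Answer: $8$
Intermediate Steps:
$10 - 2 v{\left(0 \cdot 4 \cdot 3 \right)} = 10 - 2 = 8$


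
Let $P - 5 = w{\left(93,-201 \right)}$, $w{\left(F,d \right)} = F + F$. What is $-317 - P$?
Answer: $-508$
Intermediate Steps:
$w{\left(F,d \right)} = 2 F$
$P = 191$ ($P = 5 + 2 \cdot 93 = 5 + 186 = 191$)
$-317 - P = -317 - 191 = -508$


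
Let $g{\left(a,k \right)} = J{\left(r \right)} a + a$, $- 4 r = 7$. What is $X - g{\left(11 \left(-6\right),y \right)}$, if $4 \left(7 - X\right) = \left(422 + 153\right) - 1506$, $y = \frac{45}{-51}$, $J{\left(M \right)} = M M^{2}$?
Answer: $- \frac{1535}{32} \approx -47.969$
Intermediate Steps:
$r = - \frac{7}{4}$ ($r = \left(- \frac{1}{4}\right) 7 = - \frac{7}{4} \approx -1.75$)
$J{\left(M \right)} = M^{3}$
$y = - \frac{15}{17}$ ($y = 45 \left(- \frac{1}{51}\right) = - \frac{15}{17} \approx -0.88235$)
$g{\left(a,k \right)} = - \frac{279 a}{64}$ ($g{\left(a,k \right)} = \left(- \frac{7}{4}\right)^{3} a + a = - \frac{343 a}{64} + a = - \frac{279 a}{64}$)
$X = \frac{959}{4}$ ($X = 7 - \frac{\left(422 + 153\right) - 1506}{4} = 7 - \frac{575 - 1506}{4} = 7 - - \frac{931}{4} = 7 + \frac{931}{4} = \frac{959}{4} \approx 239.75$)
$X - g{\left(11 \left(-6\right),y \right)} = \frac{959}{4} - - \frac{279 \cdot 11 \left(-6\right)}{64} = \frac{959}{4} - \left(- \frac{279}{64}\right) \left(-66\right) = \frac{959}{4} - \frac{9207}{32} = - \frac{1535}{32}$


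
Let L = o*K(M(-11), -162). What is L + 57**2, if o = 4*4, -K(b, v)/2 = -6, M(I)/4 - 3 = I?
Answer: 3441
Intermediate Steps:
M(I) = 12 + 4*I
K(b, v) = 12 (K(b, v) = -2*(-6) = 12)
o = 16
L = 192 (L = 16*12 = 192)
L + 57**2 = 192 + 57**2 = 192 + 3249 = 3441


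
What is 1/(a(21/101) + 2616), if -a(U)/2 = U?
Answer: 101/264174 ≈ 0.00038232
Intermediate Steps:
a(U) = -2*U
1/(a(21/101) + 2616) = 1/(-42/101 + 2616) = 1/(264174/101) = 101/264174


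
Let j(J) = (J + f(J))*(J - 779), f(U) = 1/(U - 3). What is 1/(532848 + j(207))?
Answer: 51/21136501 ≈ 2.4129e-6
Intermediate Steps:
f(U) = 1/(-3 + U)
j(J) = (-779 + J)*(J + 1/(-3 + J)) (j(J) = (J + 1/(-3 + J))*(J - 779) = (J + 1/(-3 + J))*(-779 + J) = (-779 + J)*(J + 1/(-3 + J)))
1/(532848 + j(207)) = 1/(532848 + (-779 + 207 + 207*(-779 + 207)*(-3 + 207))/(-3 + 207)) = 1/(532848 + (-779 + 207 + 207*(-572)*204)/204) = 1/(532848 + (-779 + 207 - 24154416)/204) = 1/(532848 + (1/204)*(-24154988)) = 1/(532848 - 6038747/51) = 1/(21136501/51) = 51/21136501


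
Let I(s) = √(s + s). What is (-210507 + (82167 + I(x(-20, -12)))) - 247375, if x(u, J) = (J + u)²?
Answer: -375715 + 32*√2 ≈ -3.7567e+5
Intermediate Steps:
I(s) = √2*√s (I(s) = √(2*s) = √2*√s)
(-210507 + (82167 + I(x(-20, -12)))) - 247375 = (-210507 + (82167 + √2*√((-12 - 20)²))) - 247375 = (-210507 + (82167 + √2*√((-32)²))) - 247375 = (-210507 + (82167 + √2*√1024)) - 247375 = (-210507 + (82167 + √2*32)) - 247375 = (-210507 + (82167 + 32*√2)) - 247375 = (-128340 + 32*√2) - 247375 = -375715 + 32*√2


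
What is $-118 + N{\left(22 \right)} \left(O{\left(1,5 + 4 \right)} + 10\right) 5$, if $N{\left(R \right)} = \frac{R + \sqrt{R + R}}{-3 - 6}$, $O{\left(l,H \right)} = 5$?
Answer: $- \frac{904}{3} - \frac{50 \sqrt{11}}{3} \approx -356.61$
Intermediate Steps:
$N{\left(R \right)} = - \frac{R}{9} - \frac{\sqrt{2} \sqrt{R}}{9}$ ($N{\left(R \right)} = \frac{R + \sqrt{2 R}}{-9} = \left(R + \sqrt{2} \sqrt{R}\right) \left(- \frac{1}{9}\right) = - \frac{R}{9} - \frac{\sqrt{2} \sqrt{R}}{9}$)
$-118 + N{\left(22 \right)} \left(O{\left(1,5 + 4 \right)} + 10\right) 5 = -118 + \left(\left(- \frac{1}{9}\right) 22 - \frac{\sqrt{2} \sqrt{22}}{9}\right) \left(5 + 10\right) 5 = -118 + \left(- \frac{22}{9} - \frac{2 \sqrt{11}}{9}\right) 15 \cdot 5 = -118 + \left(- \frac{22}{9} - \frac{2 \sqrt{11}}{9}\right) 75 = -118 - \left(\frac{550}{3} + \frac{50 \sqrt{11}}{3}\right) = - \frac{904}{3} - \frac{50 \sqrt{11}}{3}$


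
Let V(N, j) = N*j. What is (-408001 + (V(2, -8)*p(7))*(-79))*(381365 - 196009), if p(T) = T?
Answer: -73985403468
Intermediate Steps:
(-408001 + (V(2, -8)*p(7))*(-79))*(381365 - 196009) = (-408001 + ((2*(-8))*7)*(-79))*(381365 - 196009) = (-408001 - 16*7*(-79))*185356 = (-408001 - 112*(-79))*185356 = (-408001 + 8848)*185356 = -399153*185356 = -73985403468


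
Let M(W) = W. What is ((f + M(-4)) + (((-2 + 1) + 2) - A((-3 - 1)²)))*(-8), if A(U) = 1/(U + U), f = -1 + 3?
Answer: 33/4 ≈ 8.2500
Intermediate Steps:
f = 2
A(U) = 1/(2*U)
((f + M(-4)) + (((-2 + 1) + 2) - A((-3 - 1)²)))*(-8) = ((2 - 4) + (((-2 + 1) + 2) - 1/(2*((-3 - 1)²))))*(-8) = (-2 + ((-1 + 2) - 1/(2*((-4)²))))*(-8) = (-2 + (1 - 1/(2*16)))*(-8) = (-2 + (1 - 1*1/32))*(-8) = (-2 + (1 - 1/32))*(-8) = (-2 + 31/32)*(-8) = -33/32*(-8) = 33/4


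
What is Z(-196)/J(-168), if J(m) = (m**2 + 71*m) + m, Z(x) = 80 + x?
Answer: -29/4032 ≈ -0.0071925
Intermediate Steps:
J(m) = m**2 + 72*m
Z(-196)/J(-168) = (80 - 196)/((-168*(72 - 168))) = -116/((-168*(-96))) = -116/16128 = -116*1/16128 = -29/4032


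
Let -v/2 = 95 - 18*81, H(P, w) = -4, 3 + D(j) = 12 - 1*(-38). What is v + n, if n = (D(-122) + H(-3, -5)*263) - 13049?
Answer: -11328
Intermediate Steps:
D(j) = 47 (D(j) = -3 + (12 - 1*(-38)) = -3 + (12 + 38) = -3 + 50 = 47)
v = 2726 (v = -2*(95 - 18*81) = -2*(95 - 1458) = -2*(-1363) = 2726)
n = -14054 (n = (47 - 4*263) - 13049 = (47 - 1052) - 13049 = -1005 - 13049 = -14054)
v + n = 2726 - 14054 = -11328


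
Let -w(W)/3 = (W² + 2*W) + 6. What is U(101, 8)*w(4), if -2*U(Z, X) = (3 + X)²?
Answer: 5445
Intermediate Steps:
w(W) = -18 - 6*W - 3*W² (w(W) = -3*((W² + 2*W) + 6) = -3*(6 + W² + 2*W) = -18 - 6*W - 3*W²)
U(Z, X) = -(3 + X)²/2
U(101, 8)*w(4) = (-(3 + 8)²/2)*(-18 - 6*4 - 3*4²) = (-½*11²)*(-18 - 24 - 3*16) = (-½*121)*(-18 - 24 - 48) = -121/2*(-90) = 5445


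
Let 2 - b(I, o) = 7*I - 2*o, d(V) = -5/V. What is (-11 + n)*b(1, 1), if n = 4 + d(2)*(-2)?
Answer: 6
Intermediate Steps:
n = 9 (n = 4 - 5/2*(-2) = 4 + 5 = 9)
b(I, o) = 2 - 7*I + 2*o (b(I, o) = 2 - (7*I - 2*o) = 2 - (-2*o + 7*I) = 2 + (-7*I + 2*o) = 2 - 7*I + 2*o)
(-11 + n)*b(1, 1) = (-11 + 9)*(2 - 7*1 + 2*1) = -2*(2 - 7 + 2) = -2*(-3) = 6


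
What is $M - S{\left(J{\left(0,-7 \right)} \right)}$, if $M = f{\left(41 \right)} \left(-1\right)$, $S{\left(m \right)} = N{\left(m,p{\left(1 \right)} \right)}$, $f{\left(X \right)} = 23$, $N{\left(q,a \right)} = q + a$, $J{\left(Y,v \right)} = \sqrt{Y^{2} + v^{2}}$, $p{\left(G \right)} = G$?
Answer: $-31$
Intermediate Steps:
$N{\left(q,a \right)} = a + q$
$S{\left(m \right)} = 1 + m$
$M = -23$ ($M = 23 \left(-1\right) = -23$)
$M - S{\left(J{\left(0,-7 \right)} \right)} = -23 - \left(1 + \sqrt{0^{2} + \left(-7\right)^{2}}\right) = -23 - \left(1 + \sqrt{0 + 49}\right) = -23 - \left(1 + \sqrt{49}\right) = -23 - \left(1 + 7\right) = -23 - 8 = -31$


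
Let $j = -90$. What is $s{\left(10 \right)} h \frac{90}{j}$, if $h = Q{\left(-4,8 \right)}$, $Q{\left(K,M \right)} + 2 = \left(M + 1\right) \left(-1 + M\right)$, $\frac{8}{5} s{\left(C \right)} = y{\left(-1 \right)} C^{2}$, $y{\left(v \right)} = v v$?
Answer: $- \frac{7625}{2} \approx -3812.5$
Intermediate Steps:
$y{\left(v \right)} = v^{2}$
$s{\left(C \right)} = \frac{5 C^{2}}{8}$ ($s{\left(C \right)} = \frac{5 \left(-1\right)^{2} C^{2}}{8} = \frac{5 \cdot 1 C^{2}}{8} = \frac{5 C^{2}}{8}$)
$Q{\left(K,M \right)} = -2 + \left(1 + M\right) \left(-1 + M\right)$ ($Q{\left(K,M \right)} = -2 + \left(M + 1\right) \left(-1 + M\right) = -2 + \left(1 + M\right) \left(-1 + M\right)$)
$h = 61$ ($h = -3 + 8^{2} = -3 + 64 = 61$)
$s{\left(10 \right)} h \frac{90}{j} = \frac{5 \cdot 10^{2}}{8} \cdot 61 \frac{90}{-90} = \frac{5}{8} \cdot 100 \cdot 61 \cdot 90 \left(- \frac{1}{90}\right) = \frac{125}{2} \cdot 61 \left(-1\right) = \frac{7625}{2} \left(-1\right) = - \frac{7625}{2}$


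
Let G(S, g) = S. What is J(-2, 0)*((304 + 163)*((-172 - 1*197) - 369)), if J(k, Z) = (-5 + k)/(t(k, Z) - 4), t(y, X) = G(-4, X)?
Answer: -1206261/4 ≈ -3.0157e+5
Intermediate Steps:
t(y, X) = -4
J(k, Z) = 5/8 - k/8 (J(k, Z) = (-5 + k)/(-4 - 4) = (-5 + k)/(-8) = (-5 + k)*(-⅛) = 5/8 - k/8)
J(-2, 0)*((304 + 163)*((-172 - 1*197) - 369)) = (5/8 - ⅛*(-2))*((304 + 163)*((-172 - 1*197) - 369)) = (5/8 + ¼)*(467*((-172 - 197) - 369)) = 7*(467*(-369 - 369))/8 = 7*(467*(-738))/8 = (7/8)*(-344646) = -1206261/4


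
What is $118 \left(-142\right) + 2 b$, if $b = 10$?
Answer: $-16736$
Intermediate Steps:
$118 \left(-142\right) + 2 b = 118 \left(-142\right) + 2 \cdot 10 = -16756 + 20 = -16736$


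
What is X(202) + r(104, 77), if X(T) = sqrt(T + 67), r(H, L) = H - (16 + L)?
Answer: 11 + sqrt(269) ≈ 27.401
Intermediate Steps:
r(H, L) = -16 + H - L (r(H, L) = H + (-16 - L) = -16 + H - L)
X(T) = sqrt(67 + T)
X(202) + r(104, 77) = sqrt(67 + 202) + (-16 + 104 - 1*77) = sqrt(269) + (-16 + 104 - 77) = sqrt(269) + 11 = 11 + sqrt(269)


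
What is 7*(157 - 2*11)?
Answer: 945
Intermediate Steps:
7*(157 - 2*11) = 7*(157 - 22) = 7*135 = 945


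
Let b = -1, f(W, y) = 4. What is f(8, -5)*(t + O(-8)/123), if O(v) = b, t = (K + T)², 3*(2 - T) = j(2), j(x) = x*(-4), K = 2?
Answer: 65588/369 ≈ 177.75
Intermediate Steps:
j(x) = -4*x
T = 14/3 (T = 2 - (-4)*2/3 = 2 - ⅓*(-8) = 2 + 8/3 = 14/3 ≈ 4.6667)
t = 400/9 (t = (2 + 14/3)² = (20/3)² = 400/9 ≈ 44.444)
O(v) = -1
f(8, -5)*(t + O(-8)/123) = 4*(400/9 - 1/123) = 4*(16397/369) = 65588/369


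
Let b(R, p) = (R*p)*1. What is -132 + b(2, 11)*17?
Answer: 242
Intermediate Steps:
b(R, p) = R*p
-132 + b(2, 11)*17 = -132 + (2*11)*17 = -132 + 22*17 = -132 + 374 = 242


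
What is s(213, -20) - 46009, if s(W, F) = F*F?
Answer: -45609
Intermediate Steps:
s(W, F) = F**2
s(213, -20) - 46009 = (-20)**2 - 46009 = 400 - 46009 = -45609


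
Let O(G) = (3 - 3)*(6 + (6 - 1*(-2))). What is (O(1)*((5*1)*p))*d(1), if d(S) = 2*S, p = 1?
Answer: 0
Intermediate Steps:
O(G) = 0 (O(G) = 0*(6 + (6 + 2)) = 0*(6 + 8) = 0*14 = 0)
(O(1)*((5*1)*p))*d(1) = (0*((5*1)*1))*(2*1) = (0*(5*1))*2 = (0*5)*2 = 0*2 = 0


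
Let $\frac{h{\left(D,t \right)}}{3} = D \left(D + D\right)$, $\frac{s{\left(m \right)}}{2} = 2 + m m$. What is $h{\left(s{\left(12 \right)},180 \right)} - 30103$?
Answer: $481481$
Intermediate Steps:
$s{\left(m \right)} = 4 + 2 m^{2}$ ($s{\left(m \right)} = 2 \left(2 + m m\right) = 2 \left(2 + m^{2}\right) = 4 + 2 m^{2}$)
$h{\left(D,t \right)} = 6 D^{2}$ ($h{\left(D,t \right)} = 3 D \left(D + D\right) = 3 D 2 D = 3 \cdot 2 D^{2} = 6 D^{2}$)
$h{\left(s{\left(12 \right)},180 \right)} - 30103 = 6 \left(4 + 2 \cdot 12^{2}\right)^{2} - 30103 = 6 \left(4 + 2 \cdot 144\right)^{2} - 30103 = 6 \left(4 + 288\right)^{2} - 30103 = 6 \cdot 292^{2} - 30103 = 6 \cdot 85264 - 30103 = 511584 - 30103 = 481481$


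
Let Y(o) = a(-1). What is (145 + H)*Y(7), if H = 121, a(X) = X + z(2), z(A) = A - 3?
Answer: -532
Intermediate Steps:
z(A) = -3 + A
a(X) = -1 + X (a(X) = X + (-3 + 2) = X - 1 = -1 + X)
Y(o) = -2 (Y(o) = -1 - 1 = -2)
(145 + H)*Y(7) = (145 + 121)*(-2) = 266*(-2) = -532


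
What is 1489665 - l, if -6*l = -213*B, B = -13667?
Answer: 3949687/2 ≈ 1.9748e+6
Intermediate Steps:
l = -970357/2 (l = -(-71)*(-13667)/2 = -⅙*2911071 = -970357/2 ≈ -4.8518e+5)
1489665 - l = 1489665 - 1*(-970357/2) = 1489665 + 970357/2 = 3949687/2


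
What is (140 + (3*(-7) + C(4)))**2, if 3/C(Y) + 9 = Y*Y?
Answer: 698896/49 ≈ 14263.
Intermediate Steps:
C(Y) = 3/(-9 + Y**2) (C(Y) = 3/(-9 + Y*Y) = 3/(-9 + Y**2))
(140 + (3*(-7) + C(4)))**2 = (140 + (3*(-7) + 3/(-9 + 4**2)))**2 = (140 + (-21 + 3/(-9 + 16)))**2 = (140 + (-21 + 3/7))**2 = (140 - 144/7)**2 = (836/7)**2 = 698896/49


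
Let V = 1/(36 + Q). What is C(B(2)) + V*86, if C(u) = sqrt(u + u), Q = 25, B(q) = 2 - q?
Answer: 86/61 ≈ 1.4098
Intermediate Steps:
V = 1/61 (V = 1/(36 + 25) = 1/61 ≈ 0.016393)
C(u) = sqrt(2)*sqrt(u) (C(u) = sqrt(2*u) = sqrt(2)*sqrt(u))
C(B(2)) + V*86 = sqrt(2)*sqrt(2 - 1*2) + (1/61)*86 = sqrt(2)*sqrt(2 - 2) + 86/61 = sqrt(2)*sqrt(0) + 86/61 = sqrt(2)*0 + 86/61 = 0 + 86/61 = 86/61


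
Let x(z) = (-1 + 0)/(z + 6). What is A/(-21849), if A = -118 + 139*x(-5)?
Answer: 257/21849 ≈ 0.011763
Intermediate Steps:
x(z) = -1/(6 + z)
A = -257 (A = -118 + 139*(-1/(6 - 5)) = -118 + 139*(-1/1) = -118 + 139*(-1*1) = -118 + 139*(-1) = -118 - 139 = -257)
A/(-21849) = -257/(-21849) = -257*(-1/21849) = 257/21849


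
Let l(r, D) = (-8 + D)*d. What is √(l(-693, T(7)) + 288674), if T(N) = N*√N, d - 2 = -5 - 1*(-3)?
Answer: √288674 ≈ 537.28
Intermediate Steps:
d = 0 (d = 2 + (-5 - 1*(-3)) = 2 + (-5 + 3) = 2 - 2 = 0)
T(N) = N^(3/2)
l(r, D) = 0 (l(r, D) = (-8 + D)*0 = 0)
√(l(-693, T(7)) + 288674) = √(0 + 288674) = √288674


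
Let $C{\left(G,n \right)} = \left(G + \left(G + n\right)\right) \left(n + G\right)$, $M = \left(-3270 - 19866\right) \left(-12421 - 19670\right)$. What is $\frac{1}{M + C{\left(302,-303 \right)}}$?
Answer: $\frac{1}{742457075} \approx 1.3469 \cdot 10^{-9}$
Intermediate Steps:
$M = 742457376$ ($M = \left(-23136\right) \left(-32091\right) = 742457376$)
$C{\left(G,n \right)} = \left(G + n\right) \left(n + 2 G\right)$ ($C{\left(G,n \right)} = \left(n + 2 G\right) \left(G + n\right) = \left(G + n\right) \left(n + 2 G\right)$)
$\frac{1}{M + C{\left(302,-303 \right)}} = \frac{1}{742457376 + \left(\left(-303\right)^{2} + 2 \cdot 302^{2} + 3 \cdot 302 \left(-303\right)\right)} = \frac{1}{742457376 + \left(91809 + 2 \cdot 91204 - 274518\right)} = \frac{1}{742457376 + \left(91809 + 182408 - 274518\right)} = \frac{1}{742457376 - 301} = \frac{1}{742457075}$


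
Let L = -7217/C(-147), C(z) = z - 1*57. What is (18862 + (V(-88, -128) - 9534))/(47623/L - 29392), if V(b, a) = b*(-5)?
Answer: -17623914/50601743 ≈ -0.34829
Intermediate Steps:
C(z) = -57 + z (C(z) = z - 57 = -57 + z)
V(b, a) = -5*b
L = 7217/204 (L = -7217/(-57 - 147) = -7217/(-204) = -7217*(-1/204) = 7217/204 ≈ 35.377)
(18862 + (V(-88, -128) - 9534))/(47623/L - 29392) = (18862 + (-5*(-88) - 9534))/(47623/(7217/204) - 29392) = (18862 + (440 - 9534))/(47623*(204/7217) - 29392) = (18862 - 9094)/(9715092/7217 - 29392) = 9768/(-202406972/7217) = 9768*(-7217/202406972) = -17623914/50601743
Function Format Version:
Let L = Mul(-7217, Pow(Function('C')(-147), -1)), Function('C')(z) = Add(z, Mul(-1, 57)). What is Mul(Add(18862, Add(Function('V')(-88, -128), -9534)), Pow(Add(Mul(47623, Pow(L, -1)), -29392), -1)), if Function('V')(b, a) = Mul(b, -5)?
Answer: Rational(-17623914, 50601743) ≈ -0.34829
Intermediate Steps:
Function('C')(z) = Add(-57, z) (Function('C')(z) = Add(z, -57) = Add(-57, z))
Function('V')(b, a) = Mul(-5, b)
L = Rational(7217, 204) (L = Mul(-7217, Pow(Add(-57, -147), -1)) = Mul(-7217, Pow(-204, -1)) = Mul(-7217, Rational(-1, 204)) = Rational(7217, 204) ≈ 35.377)
Mul(Add(18862, Add(Function('V')(-88, -128), -9534)), Pow(Add(Mul(47623, Pow(L, -1)), -29392), -1)) = Mul(Add(18862, Add(Mul(-5, -88), -9534)), Pow(Add(Mul(47623, Pow(Rational(7217, 204), -1)), -29392), -1)) = Mul(Add(18862, Add(440, -9534)), Pow(Add(Mul(47623, Rational(204, 7217)), -29392), -1)) = Mul(Add(18862, -9094), Pow(Add(Rational(9715092, 7217), -29392), -1)) = Mul(9768, Pow(Rational(-202406972, 7217), -1)) = Mul(9768, Rational(-7217, 202406972)) = Rational(-17623914, 50601743)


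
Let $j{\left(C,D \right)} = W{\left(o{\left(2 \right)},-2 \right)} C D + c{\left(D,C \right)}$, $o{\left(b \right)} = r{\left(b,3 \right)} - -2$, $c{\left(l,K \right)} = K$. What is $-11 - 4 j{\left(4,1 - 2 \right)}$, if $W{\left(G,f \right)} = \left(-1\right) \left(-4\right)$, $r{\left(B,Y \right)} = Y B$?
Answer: $37$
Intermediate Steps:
$r{\left(B,Y \right)} = B Y$
$o{\left(b \right)} = 2 + 3 b$ ($o{\left(b \right)} = b 3 - -2 = 3 b + 2 = 2 + 3 b$)
$W{\left(G,f \right)} = 4$
$j{\left(C,D \right)} = C + 4 C D$ ($j{\left(C,D \right)} = 4 C D + C = C + 4 C D$)
$-11 - 4 j{\left(4,1 - 2 \right)} = -11 - 4 \cdot 4 \left(1 + 4 \left(1 - 2\right)\right) = -11 - 4 \cdot 4 \left(1 + 4 \left(-1\right)\right) = -11 - 4 \cdot 4 \left(1 - 4\right) = -11 - 4 \cdot 4 \left(-3\right) = -11 - -48 = -11 + 48 = 37$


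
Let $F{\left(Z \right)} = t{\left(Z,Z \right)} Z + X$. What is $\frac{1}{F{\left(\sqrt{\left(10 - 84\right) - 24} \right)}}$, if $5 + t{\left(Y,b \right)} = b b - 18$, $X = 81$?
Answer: $\frac{81}{1441379} + \frac{847 i \sqrt{2}}{1441379} \approx 5.6196 \cdot 10^{-5} + 0.00083104 i$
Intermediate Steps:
$t{\left(Y,b \right)} = -23 + b^{2}$ ($t{\left(Y,b \right)} = -5 + \left(b b - 18\right) = -5 + \left(b^{2} - 18\right) = -5 + \left(-18 + b^{2}\right) = -23 + b^{2}$)
$F{\left(Z \right)} = 81 + Z \left(-23 + Z^{2}\right)$ ($F{\left(Z \right)} = \left(-23 + Z^{2}\right) Z + 81 = Z \left(-23 + Z^{2}\right) + 81 = 81 + Z \left(-23 + Z^{2}\right)$)
$\frac{1}{F{\left(\sqrt{\left(10 - 84\right) - 24} \right)}} = \frac{1}{81 + \sqrt{\left(10 - 84\right) - 24} \left(-23 + \left(\sqrt{\left(10 - 84\right) - 24}\right)^{2}\right)} = \frac{1}{81 + \sqrt{-74 - 24} \left(-23 + \left(\sqrt{-74 - 24}\right)^{2}\right)} = \frac{1}{81 + \sqrt{-98} \left(-23 + \left(\sqrt{-98}\right)^{2}\right)} = \frac{1}{81 + 7 i \sqrt{2} \left(-23 + \left(7 i \sqrt{2}\right)^{2}\right)} = \frac{1}{81 + 7 i \sqrt{2} \left(-23 - 98\right)} = \frac{1}{81 + 7 i \sqrt{2} \left(-121\right)} = \frac{1}{81 - 847 i \sqrt{2}}$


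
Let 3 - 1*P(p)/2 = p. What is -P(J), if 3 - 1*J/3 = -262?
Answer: 1584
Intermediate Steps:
J = 795 (J = 9 - 3*(-262) = 9 + 786 = 795)
P(p) = 6 - 2*p
-P(J) = -(6 - 2*795) = -(6 - 1590) = -1*(-1584) = 1584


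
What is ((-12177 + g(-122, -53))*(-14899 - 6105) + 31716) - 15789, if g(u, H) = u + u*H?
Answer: 122532259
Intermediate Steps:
g(u, H) = u + H*u
((-12177 + g(-122, -53))*(-14899 - 6105) + 31716) - 15789 = ((-12177 - 122*(1 - 53))*(-14899 - 6105) + 31716) - 15789 = ((-12177 - 122*(-52))*(-21004) + 31716) - 15789 = ((-12177 + 6344)*(-21004) + 31716) - 15789 = (-5833*(-21004) + 31716) - 15789 = (122516332 + 31716) - 15789 = 122548048 - 15789 = 122532259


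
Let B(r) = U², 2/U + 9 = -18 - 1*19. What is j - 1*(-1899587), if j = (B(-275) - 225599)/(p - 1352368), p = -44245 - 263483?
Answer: 834099958074039/439095392 ≈ 1.8996e+6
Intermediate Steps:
U = -1/23 (U = 2/(-9 + (-18 - 1*19)) = 2/(-9 + (-18 - 19)) = 2/(-9 - 37) = 2/(-46) = 2*(-1/46) = -1/23 ≈ -0.043478)
p = -307728
B(r) = 1/529 (B(r) = (-1/23)² = 1/529)
j = 59670935/439095392 (j = (1/529 - 225599)/(-307728 - 1352368) = -119341870/529/(-1660096) = -119341870/529*(-1/1660096) = 59670935/439095392 ≈ 0.13590)
j - 1*(-1899587) = 59670935/439095392 - 1*(-1899587) = 59670935/439095392 + 1899587 = 834099958074039/439095392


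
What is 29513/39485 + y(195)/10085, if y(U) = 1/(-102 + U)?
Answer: 1107217190/1481327157 ≈ 0.74745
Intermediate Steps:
29513/39485 + y(195)/10085 = 29513/39485 + 1/((-102 + 195)*10085) = 29513*(1/39485) + (1/10085)/93 = 29513/39485 + (1/93)*(1/10085) = 29513/39485 + 1/937905 = 1107217190/1481327157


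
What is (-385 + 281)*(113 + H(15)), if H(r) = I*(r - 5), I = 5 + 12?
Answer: -29432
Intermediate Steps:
I = 17
H(r) = -85 + 17*r (H(r) = 17*(r - 5) = 17*(-5 + r) = -85 + 17*r)
(-385 + 281)*(113 + H(15)) = (-385 + 281)*(113 + (-85 + 17*15)) = -104*(113 + (-85 + 255)) = -104*(113 + 170) = -104*283 = -29432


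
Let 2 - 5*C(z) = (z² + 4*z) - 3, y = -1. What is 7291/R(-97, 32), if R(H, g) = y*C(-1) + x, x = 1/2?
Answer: -72910/11 ≈ -6628.2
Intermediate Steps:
C(z) = 1 - 4*z/5 - z²/5 (C(z) = ⅖ - ((z² + 4*z) - 3)/5 = ⅖ - (-3 + z² + 4*z)/5 = ⅖ + (⅗ - 4*z/5 - z²/5) = 1 - 4*z/5 - z²/5)
x = ½ ≈ 0.50000
R(H, g) = -11/10 (R(H, g) = -(1 - ⅘*(-1) - ⅕*(-1)²) + ½ = -(1 + ⅘ - ⅕*1) + ½ = -(1 + ⅘ - ⅕) + ½ = -1*8/5 + ½ = -8/5 + ½ = -11/10)
7291/R(-97, 32) = 7291/(-11/10) = 7291*(-10/11) = -72910/11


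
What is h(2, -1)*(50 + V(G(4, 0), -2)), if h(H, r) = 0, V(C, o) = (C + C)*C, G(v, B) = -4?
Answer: 0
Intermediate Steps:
V(C, o) = 2*C² (V(C, o) = (2*C)*C = 2*C²)
h(2, -1)*(50 + V(G(4, 0), -2)) = 0*(50 + 2*(-4)²) = 0*(50 + 2*16) = 0*(50 + 32) = 0*82 = 0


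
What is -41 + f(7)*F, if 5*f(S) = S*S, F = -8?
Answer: -597/5 ≈ -119.40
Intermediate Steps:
f(S) = S**2/5 (f(S) = (S*S)/5 = S**2/5)
-41 + f(7)*F = -41 + ((1/5)*7**2)*(-8) = -41 + ((1/5)*49)*(-8) = -41 + (49/5)*(-8) = -41 - 392/5 = -597/5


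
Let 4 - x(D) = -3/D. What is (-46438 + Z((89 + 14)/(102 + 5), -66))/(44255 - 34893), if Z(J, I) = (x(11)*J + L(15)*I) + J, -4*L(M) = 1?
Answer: -109264263/22038148 ≈ -4.9580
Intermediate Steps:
x(D) = 4 + 3/D (x(D) = 4 - (-3)/D = 4 + 3/D)
L(M) = -¼ (L(M) = -¼*1 = -¼)
Z(J, I) = -I/4 + 58*J/11 (Z(J, I) = ((4 + 3/11)*J - I/4) + J = (47*J/11 - I/4) + J = (-I/4 + 47*J/11) + J = -I/4 + 58*J/11)
(-46438 + Z((89 + 14)/(102 + 5), -66))/(44255 - 34893) = (-46438 + (-¼*(-66) + 58*((89 + 14)/(102 + 5))/11))/(44255 - 34893) = (-46438 + (33/2 + 58*(103/107)/11))/9362 = (-46438 + (33/2 + 58*(103*(1/107))/11))*(1/9362) = (-46438 + (33/2 + (58/11)*(103/107)))*(1/9362) = (-46438 + (33/2 + 5974/1177))*(1/9362) = (-46438 + 50789/2354)*(1/9362) = -109264263/2354*1/9362 = -109264263/22038148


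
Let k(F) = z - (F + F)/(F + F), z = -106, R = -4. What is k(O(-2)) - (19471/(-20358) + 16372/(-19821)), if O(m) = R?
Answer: -14152322453/134505306 ≈ -105.22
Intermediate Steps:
O(m) = -4
k(F) = -107 (k(F) = -106 - (F + F)/(F + F) = -106 - 2*F/(2*F) = -106 - 2*F*1/(2*F) = -106 - 1*1 = -106 - 1 = -107)
k(O(-2)) - (19471/(-20358) + 16372/(-19821)) = -107 - (19471/(-20358) + 16372/(-19821)) = -107 - (19471*(-1/20358) + 16372*(-1/19821)) = -107 - (-19471/20358 - 16372/19821) = -107 - 1*(-239745289/134505306) = -107 + 239745289/134505306 = -14152322453/134505306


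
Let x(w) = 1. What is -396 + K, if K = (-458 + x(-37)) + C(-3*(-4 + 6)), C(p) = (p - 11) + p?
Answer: -876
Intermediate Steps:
C(p) = -11 + 2*p (C(p) = (-11 + p) + p = -11 + 2*p)
K = -480 (K = (-458 + 1) + (-11 + 2*(-3*(-4 + 6))) = -457 + (-11 + 2*(-3*2)) = -457 + (-11 + 2*(-6)) = -457 + (-11 - 12) = -457 - 23 = -480)
-396 + K = -396 - 480 = -876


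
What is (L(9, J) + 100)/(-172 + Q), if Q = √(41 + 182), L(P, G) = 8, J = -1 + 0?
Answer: -6192/9787 - 36*√223/9787 ≈ -0.68761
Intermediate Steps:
J = -1
Q = √223 ≈ 14.933
(L(9, J) + 100)/(-172 + Q) = (8 + 100)/(-172 + √223) = 108/(-172 + √223)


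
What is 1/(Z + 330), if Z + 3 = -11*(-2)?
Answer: 1/349 ≈ 0.0028653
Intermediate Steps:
Z = 19 (Z = -3 - 11*(-2) = -3 + 22 = 19)
1/(Z + 330) = 1/(19 + 330) = 1/349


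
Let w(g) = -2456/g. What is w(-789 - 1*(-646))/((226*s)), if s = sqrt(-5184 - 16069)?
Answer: -1228*I*sqrt(21253)/343427227 ≈ -0.00052128*I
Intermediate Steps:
s = I*sqrt(21253) (s = sqrt(-21253) = I*sqrt(21253) ≈ 145.78*I)
w(-789 - 1*(-646))/((226*s)) = (-2456/(-789 - 1*(-646)))/((226*(I*sqrt(21253)))) = (-2456/(-789 + 646))/((226*I*sqrt(21253))) = (-2456/(-143))*(-I*sqrt(21253)/4803178) = (-2456*(-1/143))*(-I*sqrt(21253)/4803178) = 2456*(-I*sqrt(21253)/4803178)/143 = -1228*I*sqrt(21253)/343427227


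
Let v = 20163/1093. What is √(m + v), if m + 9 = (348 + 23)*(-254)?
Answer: 2*I*√28141316887/1093 ≈ 306.96*I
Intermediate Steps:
v = 20163/1093 (v = 20163*(1/1093) = 20163/1093 ≈ 18.447)
m = -94243 (m = -9 + (348 + 23)*(-254) = -9 + 371*(-254) = -9 - 94234 = -94243)
√(m + v) = √(-94243 + 20163/1093) = √(-102987436/1093) = 2*I*√28141316887/1093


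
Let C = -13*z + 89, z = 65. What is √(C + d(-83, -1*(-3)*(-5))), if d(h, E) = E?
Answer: I*√771 ≈ 27.767*I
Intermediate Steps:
C = -756 (C = -13*65 + 89 = -845 + 89 = -756)
√(C + d(-83, -1*(-3)*(-5))) = √(-756 - 1*(-3)*(-5)) = √(-756 + 3*(-5)) = √(-756 - 15) = √(-771) = I*√771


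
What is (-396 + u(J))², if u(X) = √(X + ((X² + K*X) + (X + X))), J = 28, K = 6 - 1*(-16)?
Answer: 158300 - 1584*√371 ≈ 1.2779e+5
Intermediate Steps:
K = 22 (K = 6 + 16 = 22)
u(X) = √(X² + 25*X) (u(X) = √(X + ((X² + 22*X) + (X + X))) = √(X + ((X² + 22*X) + 2*X)) = √(X + (X² + 24*X)) = √(X² + 25*X))
(-396 + u(J))² = (-396 + √(28*(25 + 28)))² = (-396 + √(28*53))² = (-396 + √1484)² = (-396 + 2*√371)²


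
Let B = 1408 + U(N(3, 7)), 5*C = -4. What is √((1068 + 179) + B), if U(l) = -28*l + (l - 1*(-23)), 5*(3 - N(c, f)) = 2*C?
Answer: √64709/5 ≈ 50.876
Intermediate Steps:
C = -⅘ (C = (⅕)*(-4) = -⅘ ≈ -0.80000)
N(c, f) = 83/25 (N(c, f) = 3 - 2*(-4)/(5*5) = 3 - ⅕*(-8/5) = 3 + 8/25 = 83/25)
U(l) = 23 - 27*l (U(l) = -28*l + (l + 23) = -28*l + (23 + l) = 23 - 27*l)
B = 33534/25 (B = 1408 + (23 - 27*83/25) = 1408 + (23 - 2241/25) = 1408 - 1666/25 = 33534/25 ≈ 1341.4)
√((1068 + 179) + B) = √((1068 + 179) + 33534/25) = √(1247 + 33534/25) = √(64709/25) = √64709/5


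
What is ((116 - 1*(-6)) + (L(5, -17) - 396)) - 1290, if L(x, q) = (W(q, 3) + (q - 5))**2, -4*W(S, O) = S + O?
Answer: -4887/4 ≈ -1221.8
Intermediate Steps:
W(S, O) = -O/4 - S/4 (W(S, O) = -(S + O)/4 = -(O + S)/4 = -O/4 - S/4)
L(x, q) = (-23/4 + 3*q/4)**2 (L(x, q) = ((-1/4*3 - q/4) + (q - 5))**2 = ((-3/4 - q/4) + (-5 + q))**2 = (-23/4 + 3*q/4)**2)
((116 - 1*(-6)) + (L(5, -17) - 396)) - 1290 = ((116 - 1*(-6)) + ((-23 + 3*(-17))**2/16 - 396)) - 1290 = ((116 + 6) + ((-23 - 51)**2/16 - 396)) - 1290 = (122 + ((1/16)*(-74)**2 - 396)) - 1290 = (122 + ((1/16)*5476 - 396)) - 1290 = (122 + (1369/4 - 396)) - 1290 = (122 - 215/4) - 1290 = 273/4 - 1290 = -4887/4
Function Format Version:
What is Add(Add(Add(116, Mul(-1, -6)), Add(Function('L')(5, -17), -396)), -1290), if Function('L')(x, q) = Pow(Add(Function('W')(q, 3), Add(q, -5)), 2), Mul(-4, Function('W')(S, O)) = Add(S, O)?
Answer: Rational(-4887, 4) ≈ -1221.8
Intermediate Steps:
Function('W')(S, O) = Add(Mul(Rational(-1, 4), O), Mul(Rational(-1, 4), S)) (Function('W')(S, O) = Mul(Rational(-1, 4), Add(S, O)) = Mul(Rational(-1, 4), Add(O, S)) = Add(Mul(Rational(-1, 4), O), Mul(Rational(-1, 4), S)))
Function('L')(x, q) = Pow(Add(Rational(-23, 4), Mul(Rational(3, 4), q)), 2) (Function('L')(x, q) = Pow(Add(Add(Mul(Rational(-1, 4), 3), Mul(Rational(-1, 4), q)), Add(q, -5)), 2) = Pow(Add(Add(Rational(-3, 4), Mul(Rational(-1, 4), q)), Add(-5, q)), 2) = Pow(Add(Rational(-23, 4), Mul(Rational(3, 4), q)), 2))
Add(Add(Add(116, Mul(-1, -6)), Add(Function('L')(5, -17), -396)), -1290) = Add(Add(Add(116, Mul(-1, -6)), Add(Mul(Rational(1, 16), Pow(Add(-23, Mul(3, -17)), 2)), -396)), -1290) = Add(Add(Add(116, 6), Add(Mul(Rational(1, 16), Pow(Add(-23, -51), 2)), -396)), -1290) = Add(Add(122, Add(Mul(Rational(1, 16), Pow(-74, 2)), -396)), -1290) = Add(Add(122, Add(Mul(Rational(1, 16), 5476), -396)), -1290) = Add(Add(122, Add(Rational(1369, 4), -396)), -1290) = Add(Add(122, Rational(-215, 4)), -1290) = Add(Rational(273, 4), -1290) = Rational(-4887, 4)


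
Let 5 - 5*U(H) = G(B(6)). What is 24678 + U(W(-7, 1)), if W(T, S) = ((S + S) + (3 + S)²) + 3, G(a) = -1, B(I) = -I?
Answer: 123396/5 ≈ 24679.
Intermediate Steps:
W(T, S) = 3 + (3 + S)² + 2*S (W(T, S) = (2*S + (3 + S)²) + 3 = ((3 + S)² + 2*S) + 3 = 3 + (3 + S)² + 2*S)
U(H) = 6/5 (U(H) = 1 - ⅕*(-1) = 1 + ⅕ = 6/5)
24678 + U(W(-7, 1)) = 24678 + 6/5 = 123396/5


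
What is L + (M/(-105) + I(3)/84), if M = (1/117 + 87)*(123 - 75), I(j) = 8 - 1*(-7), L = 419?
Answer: 1242925/3276 ≈ 379.40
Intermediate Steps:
I(j) = 15 (I(j) = 8 + 7 = 15)
M = 162880/39 (M = (1/117 + 87)*48 = (10180/117)*48 = 162880/39 ≈ 4176.4)
L + (M/(-105) + I(3)/84) = 419 + ((162880/39)/(-105) + 15/84) = 419 + ((162880/39)*(-1/105) + 15*(1/84)) = 419 + (-32576/819 + 5/28) = 419 - 129719/3276 = 1242925/3276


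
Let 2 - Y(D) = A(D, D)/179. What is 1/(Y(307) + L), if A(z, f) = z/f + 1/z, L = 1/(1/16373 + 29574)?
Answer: 26609072555159/53069906604063 ≈ 0.50140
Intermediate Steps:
L = 16373/484215103 (L = 1/(1/16373 + 29574) = 1/(484215103/16373) = 16373/484215103 ≈ 3.3813e-5)
A(z, f) = 1/z + z/f (A(z, f) = z/f + 1/z = 1/z + z/f)
Y(D) = 357/179 - 1/(179*D) (Y(D) = 2 - (1/D + D/D)/179 = 2 - (1/D + 1)/179 = 2 - (1 + 1/D)/179 = 2 - (1/179 + 1/(179*D)) = 2 + (-1/179 - 1/(179*D)) = 357/179 - 1/(179*D))
1/(Y(307) + L) = 1/((1/179)*(-1 + 357*307)/307 + 16373/484215103) = 1/((1/179)*(1/307)*(-1 + 109599) + 16373/484215103) = 1/((1/179)*(1/307)*109598 + 16373/484215103) = 1/(109598/54953 + 16373/484215103) = 1/(53069906604063/26609072555159) = 26609072555159/53069906604063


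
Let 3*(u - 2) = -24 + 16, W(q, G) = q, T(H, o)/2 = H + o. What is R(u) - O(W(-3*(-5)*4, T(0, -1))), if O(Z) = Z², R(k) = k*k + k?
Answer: -32402/9 ≈ -3600.2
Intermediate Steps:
T(H, o) = 2*H + 2*o (T(H, o) = 2*(H + o) = 2*H + 2*o)
u = -⅔ (u = 2 + (-24 + 16)/3 = 2 + (⅓)*(-8) = 2 - 8/3 = -⅔ ≈ -0.66667)
R(k) = k + k² (R(k) = k² + k = k + k²)
R(u) - O(W(-3*(-5)*4, T(0, -1))) = -2*(1 - ⅔)/3 - (-3*(-5)*4)² = -⅔*⅓ - (15*4)² = -2/9 - 1*60² = -2/9 - 1*3600 = -2/9 - 3600 = -32402/9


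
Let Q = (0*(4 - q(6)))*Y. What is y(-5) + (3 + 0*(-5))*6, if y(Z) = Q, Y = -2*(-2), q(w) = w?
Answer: 18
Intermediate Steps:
Y = 4
Q = 0 (Q = (0*(4 - 1*6))*4 = (0*(4 - 6))*4 = (0*(-2))*4 = 0*4 = 0)
y(Z) = 0
y(-5) + (3 + 0*(-5))*6 = 0 + (3 + 0*(-5))*6 = 0 + (3 + 0)*6 = 0 + 3*6 = 0 + 18 = 18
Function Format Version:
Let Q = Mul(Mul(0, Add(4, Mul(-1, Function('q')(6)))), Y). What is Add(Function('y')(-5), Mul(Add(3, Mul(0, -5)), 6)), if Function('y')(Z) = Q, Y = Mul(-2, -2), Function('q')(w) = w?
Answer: 18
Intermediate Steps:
Y = 4
Q = 0 (Q = Mul(Mul(0, Add(4, Mul(-1, 6))), 4) = Mul(Mul(0, Add(4, -6)), 4) = Mul(Mul(0, -2), 4) = Mul(0, 4) = 0)
Function('y')(Z) = 0
Add(Function('y')(-5), Mul(Add(3, Mul(0, -5)), 6)) = Add(0, Mul(Add(3, Mul(0, -5)), 6)) = Add(0, Mul(Add(3, 0), 6)) = Add(0, Mul(3, 6)) = Add(0, 18) = 18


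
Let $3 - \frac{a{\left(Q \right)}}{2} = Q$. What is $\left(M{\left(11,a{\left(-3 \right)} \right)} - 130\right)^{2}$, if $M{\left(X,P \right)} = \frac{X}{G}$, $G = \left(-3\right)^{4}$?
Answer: $\frac{110649361}{6561} \approx 16865.0$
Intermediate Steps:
$a{\left(Q \right)} = 6 - 2 Q$
$G = 81$
$M{\left(X,P \right)} = \frac{X}{81}$
$\left(M{\left(11,a{\left(-3 \right)} \right)} - 130\right)^{2} = \left(\frac{1}{81} \cdot 11 - 130\right)^{2} = \left(\frac{11}{81} - 130\right)^{2} = \left(- \frac{10519}{81}\right)^{2} = \frac{110649361}{6561}$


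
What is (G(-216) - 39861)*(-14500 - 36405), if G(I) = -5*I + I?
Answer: 1985142285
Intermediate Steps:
G(I) = -4*I
(G(-216) - 39861)*(-14500 - 36405) = (-4*(-216) - 39861)*(-14500 - 36405) = (864 - 39861)*(-50905) = -38997*(-50905) = 1985142285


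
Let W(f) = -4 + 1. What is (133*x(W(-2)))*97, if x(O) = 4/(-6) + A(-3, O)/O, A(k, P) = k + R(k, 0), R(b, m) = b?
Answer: 51604/3 ≈ 17201.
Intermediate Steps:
W(f) = -3
A(k, P) = 2*k (A(k, P) = k + k = 2*k)
x(O) = -⅔ - 6/O (x(O) = 4/(-6) + (2*(-3))/O = 4*(-⅙) - 6/O = -⅔ - 6/O)
(133*x(W(-2)))*97 = (133*(-⅔ - 6/(-3)))*97 = (133*(-⅔ - 6*(-⅓)))*97 = (133*(-⅔ + 2))*97 = (133*(4/3))*97 = (532/3)*97 = 51604/3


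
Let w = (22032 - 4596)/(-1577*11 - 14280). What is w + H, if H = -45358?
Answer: -1434554902/31627 ≈ -45359.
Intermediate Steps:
w = -17436/31627 (w = 17436/(-17347 - 14280) = 17436/(-31627) = 17436*(-1/31627) = -17436/31627 ≈ -0.55130)
w + H = -17436/31627 - 45358 = -1434554902/31627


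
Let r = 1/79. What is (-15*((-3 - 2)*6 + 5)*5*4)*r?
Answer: 7500/79 ≈ 94.937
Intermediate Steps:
r = 1/79 ≈ 0.012658
(-15*((-3 - 2)*6 + 5)*5*4)*r = -15*((-3 - 2)*6 + 5)*5*4*(1/79) = -15*(-5*6 + 5)*5*4*(1/79) = -15*(-30 + 5)*5*4*(1/79) = -15*(-25*5)*4*(1/79) = -(-1875)*4*(1/79) = -15*(-500)*(1/79) = 7500*(1/79) = 7500/79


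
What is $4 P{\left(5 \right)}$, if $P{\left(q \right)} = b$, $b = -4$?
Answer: $-16$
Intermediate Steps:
$P{\left(q \right)} = -4$
$4 P{\left(5 \right)} = 4 \left(-4\right) = -16$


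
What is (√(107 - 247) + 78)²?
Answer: 5944 + 312*I*√35 ≈ 5944.0 + 1845.8*I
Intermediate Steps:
(√(107 - 247) + 78)² = (√(-140) + 78)² = (2*I*√35 + 78)² = (78 + 2*I*√35)²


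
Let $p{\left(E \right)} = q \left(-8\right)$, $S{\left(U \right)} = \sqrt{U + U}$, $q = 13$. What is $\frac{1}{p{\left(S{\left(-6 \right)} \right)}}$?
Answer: $- \frac{1}{104} \approx -0.0096154$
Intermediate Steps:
$S{\left(U \right)} = \sqrt{2} \sqrt{U}$ ($S{\left(U \right)} = \sqrt{2 U} = \sqrt{2} \sqrt{U}$)
$p{\left(E \right)} = -104$ ($p{\left(E \right)} = 13 \left(-8\right) = -104$)
$\frac{1}{p{\left(S{\left(-6 \right)} \right)}} = \frac{1}{-104} = - \frac{1}{104}$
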